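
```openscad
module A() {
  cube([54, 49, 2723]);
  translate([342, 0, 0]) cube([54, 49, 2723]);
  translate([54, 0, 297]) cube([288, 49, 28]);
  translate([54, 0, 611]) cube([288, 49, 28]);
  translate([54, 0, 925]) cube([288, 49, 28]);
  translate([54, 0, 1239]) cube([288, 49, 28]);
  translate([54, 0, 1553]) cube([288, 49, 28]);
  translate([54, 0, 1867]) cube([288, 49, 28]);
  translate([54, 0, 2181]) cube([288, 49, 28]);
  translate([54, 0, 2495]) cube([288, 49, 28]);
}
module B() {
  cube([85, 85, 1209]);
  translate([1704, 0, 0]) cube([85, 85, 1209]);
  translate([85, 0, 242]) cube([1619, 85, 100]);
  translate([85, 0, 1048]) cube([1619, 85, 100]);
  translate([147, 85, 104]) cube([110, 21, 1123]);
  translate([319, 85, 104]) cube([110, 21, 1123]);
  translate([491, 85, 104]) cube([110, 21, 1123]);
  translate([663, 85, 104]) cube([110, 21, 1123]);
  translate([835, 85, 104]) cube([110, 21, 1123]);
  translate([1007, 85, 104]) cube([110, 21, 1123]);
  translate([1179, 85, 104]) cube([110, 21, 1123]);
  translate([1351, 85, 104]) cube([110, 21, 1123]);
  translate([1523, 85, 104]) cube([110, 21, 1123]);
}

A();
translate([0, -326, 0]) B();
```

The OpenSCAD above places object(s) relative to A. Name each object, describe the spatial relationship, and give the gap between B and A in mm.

The fence section's nearest face is 220 mm from the ladder's −y face.

A is a ladder. B is a fence section. The fence section is on the floor beside the ladder on its −y side. The gap between the fence section and the ladder is 220 mm.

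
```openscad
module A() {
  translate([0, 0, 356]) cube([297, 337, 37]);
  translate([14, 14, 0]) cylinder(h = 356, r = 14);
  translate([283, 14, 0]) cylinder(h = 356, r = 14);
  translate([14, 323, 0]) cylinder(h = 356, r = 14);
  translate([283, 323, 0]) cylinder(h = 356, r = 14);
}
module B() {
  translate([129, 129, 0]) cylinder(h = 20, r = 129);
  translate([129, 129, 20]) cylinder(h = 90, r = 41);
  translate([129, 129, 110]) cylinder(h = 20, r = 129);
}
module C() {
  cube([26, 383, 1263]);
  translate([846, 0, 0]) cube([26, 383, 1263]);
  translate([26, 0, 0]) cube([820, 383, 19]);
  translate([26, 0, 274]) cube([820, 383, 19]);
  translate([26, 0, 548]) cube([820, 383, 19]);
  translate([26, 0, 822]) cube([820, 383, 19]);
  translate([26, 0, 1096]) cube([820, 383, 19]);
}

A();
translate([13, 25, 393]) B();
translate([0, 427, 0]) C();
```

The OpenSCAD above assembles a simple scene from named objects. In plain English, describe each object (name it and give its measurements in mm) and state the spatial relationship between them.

A is a simple wooden stool: a rectangular seat 297 mm (x) by 337 mm (y), 37 mm thick, top face at z = 393 mm, on four round legs, each 28 mm in diameter. The legs rest on z = 0, each leg's axis is inset half a diameter from the nearest pair of seat edges (so the leg's bounding box is flush with the corner).

B is a spool: two coaxial disc flanges of radius 129 mm and thickness 20 mm, joined by a core cylinder of radius 41 mm and height 90 mm. The lower flange rests on z = 0 and the three cylinders share a vertical axis.

C is an open bookshelf. Two side panels, each 26 mm thick, 383 mm deep and 1263 mm tall, stand 872 mm apart (outside-to-outside). Between them sit 5 shelves, each 19 mm thick and 383 mm deep, spanning the full gap between the sides. The bottom shelf rests on the floor (its underside at z = 0) and the clear gap between one shelf's top and the next shelf's underside is 255 mm.

The spool is on top of the stool. The bookshelf is on the floor beside the stool on its +y side.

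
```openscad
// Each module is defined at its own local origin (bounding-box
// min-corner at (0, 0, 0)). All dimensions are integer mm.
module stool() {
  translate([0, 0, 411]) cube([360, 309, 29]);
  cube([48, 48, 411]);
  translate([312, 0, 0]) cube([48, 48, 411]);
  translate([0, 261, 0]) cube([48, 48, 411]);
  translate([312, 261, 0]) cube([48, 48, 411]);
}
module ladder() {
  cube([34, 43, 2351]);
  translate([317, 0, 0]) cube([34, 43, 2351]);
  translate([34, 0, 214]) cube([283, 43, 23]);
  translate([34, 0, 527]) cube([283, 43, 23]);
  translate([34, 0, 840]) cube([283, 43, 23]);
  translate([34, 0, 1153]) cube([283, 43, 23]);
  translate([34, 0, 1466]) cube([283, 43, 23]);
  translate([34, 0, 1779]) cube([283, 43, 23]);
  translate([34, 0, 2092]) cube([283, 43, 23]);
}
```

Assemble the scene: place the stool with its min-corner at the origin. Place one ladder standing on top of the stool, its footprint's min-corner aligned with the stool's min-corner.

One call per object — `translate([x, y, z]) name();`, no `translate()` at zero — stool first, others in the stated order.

stool();
translate([0, 0, 440]) ladder();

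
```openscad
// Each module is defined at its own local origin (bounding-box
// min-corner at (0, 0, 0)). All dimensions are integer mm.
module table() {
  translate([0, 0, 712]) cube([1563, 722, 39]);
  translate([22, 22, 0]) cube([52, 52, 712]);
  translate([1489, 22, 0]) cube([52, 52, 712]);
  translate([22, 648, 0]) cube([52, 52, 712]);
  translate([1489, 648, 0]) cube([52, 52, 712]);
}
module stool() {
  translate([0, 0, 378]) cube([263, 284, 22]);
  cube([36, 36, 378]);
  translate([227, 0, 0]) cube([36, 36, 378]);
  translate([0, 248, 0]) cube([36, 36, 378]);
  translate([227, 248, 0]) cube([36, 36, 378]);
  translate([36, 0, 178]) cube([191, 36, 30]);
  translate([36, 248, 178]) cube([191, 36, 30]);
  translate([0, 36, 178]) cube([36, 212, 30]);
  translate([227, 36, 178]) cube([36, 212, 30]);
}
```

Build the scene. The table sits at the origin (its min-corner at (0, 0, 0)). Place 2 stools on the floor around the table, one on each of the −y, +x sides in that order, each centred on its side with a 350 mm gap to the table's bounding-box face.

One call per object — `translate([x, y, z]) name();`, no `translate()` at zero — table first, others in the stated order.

table();
translate([650, -634, 0]) stool();
translate([1913, 219, 0]) stool();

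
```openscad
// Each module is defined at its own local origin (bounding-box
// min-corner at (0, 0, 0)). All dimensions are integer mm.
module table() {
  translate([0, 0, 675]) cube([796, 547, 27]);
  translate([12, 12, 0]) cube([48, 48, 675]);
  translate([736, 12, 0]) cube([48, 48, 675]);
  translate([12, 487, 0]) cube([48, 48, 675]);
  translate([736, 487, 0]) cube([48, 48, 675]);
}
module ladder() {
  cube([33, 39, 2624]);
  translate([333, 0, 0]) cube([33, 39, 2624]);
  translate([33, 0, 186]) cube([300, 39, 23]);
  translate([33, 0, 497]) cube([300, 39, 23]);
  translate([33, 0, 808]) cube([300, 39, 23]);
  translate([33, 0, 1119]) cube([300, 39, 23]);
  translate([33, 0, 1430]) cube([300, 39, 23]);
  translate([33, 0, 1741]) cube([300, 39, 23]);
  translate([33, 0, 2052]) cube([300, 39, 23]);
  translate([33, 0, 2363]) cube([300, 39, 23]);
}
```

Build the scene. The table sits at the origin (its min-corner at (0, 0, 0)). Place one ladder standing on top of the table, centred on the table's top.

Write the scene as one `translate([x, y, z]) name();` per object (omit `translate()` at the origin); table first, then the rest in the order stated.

table();
translate([215, 254, 702]) ladder();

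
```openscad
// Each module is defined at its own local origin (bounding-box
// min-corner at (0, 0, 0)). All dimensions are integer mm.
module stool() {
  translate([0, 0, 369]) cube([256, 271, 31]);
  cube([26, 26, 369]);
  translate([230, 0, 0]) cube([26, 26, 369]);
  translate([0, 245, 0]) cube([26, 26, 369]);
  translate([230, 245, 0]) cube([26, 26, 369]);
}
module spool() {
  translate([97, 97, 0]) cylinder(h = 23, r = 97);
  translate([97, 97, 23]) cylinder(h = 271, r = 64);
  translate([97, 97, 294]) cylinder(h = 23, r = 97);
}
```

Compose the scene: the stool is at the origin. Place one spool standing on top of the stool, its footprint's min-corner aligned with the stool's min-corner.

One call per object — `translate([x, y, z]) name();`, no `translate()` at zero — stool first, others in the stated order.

stool();
translate([0, 0, 400]) spool();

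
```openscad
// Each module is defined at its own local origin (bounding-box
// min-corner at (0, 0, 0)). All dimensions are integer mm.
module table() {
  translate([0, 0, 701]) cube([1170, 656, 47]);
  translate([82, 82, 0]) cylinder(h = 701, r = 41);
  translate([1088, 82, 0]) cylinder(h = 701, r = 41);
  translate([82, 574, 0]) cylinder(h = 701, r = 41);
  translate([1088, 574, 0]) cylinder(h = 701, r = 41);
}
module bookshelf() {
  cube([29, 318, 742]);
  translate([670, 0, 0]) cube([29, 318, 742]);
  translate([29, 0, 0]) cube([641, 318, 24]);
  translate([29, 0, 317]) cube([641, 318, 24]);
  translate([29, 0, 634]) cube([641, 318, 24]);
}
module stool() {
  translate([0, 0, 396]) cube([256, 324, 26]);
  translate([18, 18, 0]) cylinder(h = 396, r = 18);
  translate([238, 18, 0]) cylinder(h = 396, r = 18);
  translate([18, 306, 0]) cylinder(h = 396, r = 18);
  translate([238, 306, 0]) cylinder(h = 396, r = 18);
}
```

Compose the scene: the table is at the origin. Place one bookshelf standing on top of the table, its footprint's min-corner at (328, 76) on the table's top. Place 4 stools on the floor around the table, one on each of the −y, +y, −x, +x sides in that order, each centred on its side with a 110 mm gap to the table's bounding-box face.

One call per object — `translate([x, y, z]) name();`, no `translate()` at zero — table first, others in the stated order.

table();
translate([328, 76, 748]) bookshelf();
translate([457, -434, 0]) stool();
translate([457, 766, 0]) stool();
translate([-366, 166, 0]) stool();
translate([1280, 166, 0]) stool();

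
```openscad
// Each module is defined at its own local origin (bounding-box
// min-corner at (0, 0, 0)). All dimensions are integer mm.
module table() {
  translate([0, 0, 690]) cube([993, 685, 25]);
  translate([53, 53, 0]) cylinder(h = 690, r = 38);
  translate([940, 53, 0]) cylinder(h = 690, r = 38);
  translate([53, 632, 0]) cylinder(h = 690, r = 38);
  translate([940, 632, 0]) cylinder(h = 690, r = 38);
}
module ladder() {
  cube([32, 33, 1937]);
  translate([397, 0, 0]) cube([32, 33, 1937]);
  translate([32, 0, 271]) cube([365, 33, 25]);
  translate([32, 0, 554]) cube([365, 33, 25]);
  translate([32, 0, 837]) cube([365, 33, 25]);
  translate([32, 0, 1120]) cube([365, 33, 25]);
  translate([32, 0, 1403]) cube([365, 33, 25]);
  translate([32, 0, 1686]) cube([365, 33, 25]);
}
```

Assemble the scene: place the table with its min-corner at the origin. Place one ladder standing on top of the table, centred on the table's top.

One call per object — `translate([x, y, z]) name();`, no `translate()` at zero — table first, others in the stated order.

table();
translate([282, 326, 715]) ladder();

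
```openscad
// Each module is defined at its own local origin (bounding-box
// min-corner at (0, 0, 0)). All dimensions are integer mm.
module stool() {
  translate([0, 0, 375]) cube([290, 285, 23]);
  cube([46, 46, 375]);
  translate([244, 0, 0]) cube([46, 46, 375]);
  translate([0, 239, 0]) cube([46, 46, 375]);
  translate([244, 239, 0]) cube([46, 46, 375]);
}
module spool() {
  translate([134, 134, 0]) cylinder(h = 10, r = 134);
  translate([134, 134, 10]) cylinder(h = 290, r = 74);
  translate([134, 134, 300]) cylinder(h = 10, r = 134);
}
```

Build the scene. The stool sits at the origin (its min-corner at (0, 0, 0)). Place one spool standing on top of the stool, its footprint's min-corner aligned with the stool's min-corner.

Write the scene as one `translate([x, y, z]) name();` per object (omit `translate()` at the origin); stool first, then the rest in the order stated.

stool();
translate([0, 0, 398]) spool();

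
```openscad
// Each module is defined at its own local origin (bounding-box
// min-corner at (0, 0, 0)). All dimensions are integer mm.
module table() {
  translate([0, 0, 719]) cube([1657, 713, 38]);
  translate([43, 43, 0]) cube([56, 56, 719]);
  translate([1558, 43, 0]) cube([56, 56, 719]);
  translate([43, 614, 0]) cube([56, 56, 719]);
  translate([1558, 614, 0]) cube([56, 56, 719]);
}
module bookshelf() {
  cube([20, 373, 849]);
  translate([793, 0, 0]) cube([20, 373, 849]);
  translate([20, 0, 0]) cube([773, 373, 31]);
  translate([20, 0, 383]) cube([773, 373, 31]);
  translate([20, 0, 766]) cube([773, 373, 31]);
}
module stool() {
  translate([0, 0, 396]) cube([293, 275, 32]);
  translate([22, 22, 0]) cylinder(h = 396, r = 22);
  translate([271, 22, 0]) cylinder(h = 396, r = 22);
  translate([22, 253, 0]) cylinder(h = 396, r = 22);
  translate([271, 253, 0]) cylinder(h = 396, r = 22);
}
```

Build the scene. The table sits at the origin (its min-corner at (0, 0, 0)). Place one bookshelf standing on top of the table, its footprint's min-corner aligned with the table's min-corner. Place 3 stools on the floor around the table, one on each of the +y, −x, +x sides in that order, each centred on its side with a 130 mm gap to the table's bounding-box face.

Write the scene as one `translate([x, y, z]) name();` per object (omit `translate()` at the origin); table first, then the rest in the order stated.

table();
translate([0, 0, 757]) bookshelf();
translate([682, 843, 0]) stool();
translate([-423, 219, 0]) stool();
translate([1787, 219, 0]) stool();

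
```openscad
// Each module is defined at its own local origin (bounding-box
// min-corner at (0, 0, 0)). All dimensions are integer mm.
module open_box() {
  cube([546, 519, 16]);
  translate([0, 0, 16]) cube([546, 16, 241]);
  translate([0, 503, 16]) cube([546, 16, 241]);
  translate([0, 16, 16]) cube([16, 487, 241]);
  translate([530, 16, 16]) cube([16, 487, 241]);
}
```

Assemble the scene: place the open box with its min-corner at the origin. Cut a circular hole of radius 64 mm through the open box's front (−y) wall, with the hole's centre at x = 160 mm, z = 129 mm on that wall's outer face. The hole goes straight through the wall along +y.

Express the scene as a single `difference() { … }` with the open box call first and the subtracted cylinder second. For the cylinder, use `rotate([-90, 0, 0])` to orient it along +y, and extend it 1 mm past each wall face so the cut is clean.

difference() {
  open_box();
  translate([160, -1, 129]) rotate([-90, 0, 0]) cylinder(h = 18, r = 64);
}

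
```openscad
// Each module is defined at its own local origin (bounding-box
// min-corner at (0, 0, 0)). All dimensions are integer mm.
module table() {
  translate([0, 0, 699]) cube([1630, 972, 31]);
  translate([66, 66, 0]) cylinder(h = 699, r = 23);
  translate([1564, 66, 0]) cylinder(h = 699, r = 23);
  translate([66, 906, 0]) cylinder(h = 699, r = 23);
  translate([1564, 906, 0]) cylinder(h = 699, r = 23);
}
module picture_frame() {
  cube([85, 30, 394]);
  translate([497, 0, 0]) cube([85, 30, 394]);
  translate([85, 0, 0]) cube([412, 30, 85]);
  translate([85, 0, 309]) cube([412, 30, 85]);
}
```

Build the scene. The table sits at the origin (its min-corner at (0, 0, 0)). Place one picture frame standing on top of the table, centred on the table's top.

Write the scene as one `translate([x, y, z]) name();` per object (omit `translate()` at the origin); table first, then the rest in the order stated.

table();
translate([524, 471, 730]) picture_frame();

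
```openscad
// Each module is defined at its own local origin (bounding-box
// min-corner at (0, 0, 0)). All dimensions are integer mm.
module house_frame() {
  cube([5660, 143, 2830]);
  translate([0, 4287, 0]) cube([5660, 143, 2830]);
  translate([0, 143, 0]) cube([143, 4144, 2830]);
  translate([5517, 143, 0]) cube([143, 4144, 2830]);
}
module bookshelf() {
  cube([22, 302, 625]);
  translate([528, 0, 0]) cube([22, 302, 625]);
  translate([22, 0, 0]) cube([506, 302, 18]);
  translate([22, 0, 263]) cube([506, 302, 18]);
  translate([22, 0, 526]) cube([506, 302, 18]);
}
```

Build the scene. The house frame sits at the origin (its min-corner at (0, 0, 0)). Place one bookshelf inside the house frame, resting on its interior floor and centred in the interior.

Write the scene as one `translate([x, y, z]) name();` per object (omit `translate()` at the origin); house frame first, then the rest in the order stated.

house_frame();
translate([2555, 2064, 0]) bookshelf();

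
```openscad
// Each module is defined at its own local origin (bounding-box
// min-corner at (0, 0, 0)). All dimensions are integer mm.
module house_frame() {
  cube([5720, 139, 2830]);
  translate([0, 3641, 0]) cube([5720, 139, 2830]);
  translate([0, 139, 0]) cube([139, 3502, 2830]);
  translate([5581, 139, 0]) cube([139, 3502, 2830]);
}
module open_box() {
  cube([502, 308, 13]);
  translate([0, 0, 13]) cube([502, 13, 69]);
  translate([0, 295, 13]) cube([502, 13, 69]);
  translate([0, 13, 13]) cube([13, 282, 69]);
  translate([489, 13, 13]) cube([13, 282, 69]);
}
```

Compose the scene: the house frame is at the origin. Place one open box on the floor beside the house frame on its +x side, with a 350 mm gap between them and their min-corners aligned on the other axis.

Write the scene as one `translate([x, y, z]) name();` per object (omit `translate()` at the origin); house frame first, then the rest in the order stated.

house_frame();
translate([6070, 0, 0]) open_box();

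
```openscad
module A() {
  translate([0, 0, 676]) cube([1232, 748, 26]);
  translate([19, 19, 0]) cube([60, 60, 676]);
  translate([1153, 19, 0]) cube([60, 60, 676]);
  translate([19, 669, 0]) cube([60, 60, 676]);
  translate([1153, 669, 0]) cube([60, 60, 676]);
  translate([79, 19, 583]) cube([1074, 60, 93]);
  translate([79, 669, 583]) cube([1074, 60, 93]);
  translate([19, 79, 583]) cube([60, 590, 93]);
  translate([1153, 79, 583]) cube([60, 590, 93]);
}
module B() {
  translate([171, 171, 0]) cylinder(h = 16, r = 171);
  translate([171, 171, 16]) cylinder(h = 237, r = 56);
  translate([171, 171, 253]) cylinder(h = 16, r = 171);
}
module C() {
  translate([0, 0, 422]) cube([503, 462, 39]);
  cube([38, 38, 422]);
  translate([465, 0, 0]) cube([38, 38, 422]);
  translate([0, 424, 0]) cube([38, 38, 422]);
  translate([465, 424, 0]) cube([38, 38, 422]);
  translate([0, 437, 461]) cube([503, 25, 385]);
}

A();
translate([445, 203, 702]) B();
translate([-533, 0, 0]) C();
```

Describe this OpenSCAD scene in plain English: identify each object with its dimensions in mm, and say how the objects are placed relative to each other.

A is a table with a 1232×748 mm rectangular top, 26 mm thick, top surface at z = 702 mm, supported by four 60×60 mm square legs, each inset 19 mm from the nearest pair of top edges, running from the floor. Four apron rails, 60 mm thick and 93 mm tall, run between adjacent legs with their top edges flush with the underside of the top and their outer faces flush with the legs' outer faces.

B is a spool: two coaxial disc flanges of radius 171 mm and thickness 16 mm, joined by a core cylinder of radius 56 mm and height 237 mm. The lower flange rests on z = 0 and the three cylinders share a vertical axis.

C is a chair: 503×462 mm seat, 39 mm thick, top at z = 461 mm, on four 38 mm square corner legs flush with the seat edges. A 25 mm thick backrest slab spans the full seat width, extending 385 mm above the seat top, its back face flush with the seat's +y edge.

The spool is on top of the table, centred. The chair is on the floor beside the table on its −x side.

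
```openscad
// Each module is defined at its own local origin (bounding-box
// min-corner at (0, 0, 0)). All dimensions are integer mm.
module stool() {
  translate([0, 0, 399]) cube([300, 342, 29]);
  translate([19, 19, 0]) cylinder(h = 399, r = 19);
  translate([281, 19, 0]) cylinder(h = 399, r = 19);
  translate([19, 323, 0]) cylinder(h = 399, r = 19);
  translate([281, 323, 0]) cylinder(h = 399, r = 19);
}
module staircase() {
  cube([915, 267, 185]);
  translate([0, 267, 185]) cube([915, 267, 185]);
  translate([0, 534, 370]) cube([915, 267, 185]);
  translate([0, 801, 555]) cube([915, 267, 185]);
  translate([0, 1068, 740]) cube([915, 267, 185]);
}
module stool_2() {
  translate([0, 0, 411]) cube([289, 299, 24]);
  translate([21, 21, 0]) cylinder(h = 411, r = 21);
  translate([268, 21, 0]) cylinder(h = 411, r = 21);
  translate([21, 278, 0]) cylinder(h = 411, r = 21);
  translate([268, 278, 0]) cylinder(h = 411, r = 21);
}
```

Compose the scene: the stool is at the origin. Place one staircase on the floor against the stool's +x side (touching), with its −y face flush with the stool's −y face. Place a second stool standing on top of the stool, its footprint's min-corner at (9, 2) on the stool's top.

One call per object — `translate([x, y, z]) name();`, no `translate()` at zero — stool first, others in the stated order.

stool();
translate([300, 0, 0]) staircase();
translate([9, 2, 428]) stool_2();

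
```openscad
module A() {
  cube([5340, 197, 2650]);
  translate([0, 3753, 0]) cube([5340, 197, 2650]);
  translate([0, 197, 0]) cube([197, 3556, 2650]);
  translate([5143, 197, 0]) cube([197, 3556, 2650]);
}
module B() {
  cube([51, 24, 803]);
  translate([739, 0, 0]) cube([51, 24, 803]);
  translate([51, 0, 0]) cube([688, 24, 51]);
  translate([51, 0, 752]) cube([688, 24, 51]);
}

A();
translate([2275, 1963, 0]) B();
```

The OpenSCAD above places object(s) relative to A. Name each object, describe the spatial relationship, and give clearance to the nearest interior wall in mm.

A is a house frame. B is a picture frame. The picture frame sits inside the house frame, centred. The clearance to the nearest interior wall is 1766 mm.

Clearances: x = 2078, y = 1766; minimum 1766 mm.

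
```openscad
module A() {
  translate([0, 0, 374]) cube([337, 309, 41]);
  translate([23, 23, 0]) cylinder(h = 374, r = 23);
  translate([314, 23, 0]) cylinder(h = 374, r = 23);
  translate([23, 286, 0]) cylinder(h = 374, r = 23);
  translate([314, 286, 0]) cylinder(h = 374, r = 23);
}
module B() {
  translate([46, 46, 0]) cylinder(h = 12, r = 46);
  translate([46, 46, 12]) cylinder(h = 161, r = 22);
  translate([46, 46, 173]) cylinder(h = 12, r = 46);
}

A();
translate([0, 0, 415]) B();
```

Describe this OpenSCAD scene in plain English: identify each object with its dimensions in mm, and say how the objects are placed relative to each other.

A is a four-legged stool. The seat is 337×309 mm, 41 mm thick, top at z = 415 mm. It stands on four round legs, each 46 mm in diameter, from z = 0 to the seat underside, each leg's axis is inset half a diameter from the nearest pair of seat edges (so the leg's bounding box is flush with the corner).

B is a spool: two coaxial disc flanges of radius 46 mm and thickness 12 mm, joined by a core cylinder of radius 22 mm and height 161 mm. The lower flange rests on z = 0 and the three cylinders share a vertical axis.

The spool is on top of the stool.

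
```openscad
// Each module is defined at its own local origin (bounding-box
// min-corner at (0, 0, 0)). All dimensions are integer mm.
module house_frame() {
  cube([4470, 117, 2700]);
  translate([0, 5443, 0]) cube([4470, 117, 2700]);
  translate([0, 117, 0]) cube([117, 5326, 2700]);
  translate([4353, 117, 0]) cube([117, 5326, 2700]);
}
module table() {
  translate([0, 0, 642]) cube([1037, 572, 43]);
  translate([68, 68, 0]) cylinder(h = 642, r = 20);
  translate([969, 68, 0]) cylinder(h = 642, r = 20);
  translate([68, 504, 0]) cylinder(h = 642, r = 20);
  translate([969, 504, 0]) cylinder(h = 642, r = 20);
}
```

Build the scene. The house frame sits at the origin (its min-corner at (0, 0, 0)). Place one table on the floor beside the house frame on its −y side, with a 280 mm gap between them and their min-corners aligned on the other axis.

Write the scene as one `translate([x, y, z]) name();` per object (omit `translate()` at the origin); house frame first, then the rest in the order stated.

house_frame();
translate([0, -852, 0]) table();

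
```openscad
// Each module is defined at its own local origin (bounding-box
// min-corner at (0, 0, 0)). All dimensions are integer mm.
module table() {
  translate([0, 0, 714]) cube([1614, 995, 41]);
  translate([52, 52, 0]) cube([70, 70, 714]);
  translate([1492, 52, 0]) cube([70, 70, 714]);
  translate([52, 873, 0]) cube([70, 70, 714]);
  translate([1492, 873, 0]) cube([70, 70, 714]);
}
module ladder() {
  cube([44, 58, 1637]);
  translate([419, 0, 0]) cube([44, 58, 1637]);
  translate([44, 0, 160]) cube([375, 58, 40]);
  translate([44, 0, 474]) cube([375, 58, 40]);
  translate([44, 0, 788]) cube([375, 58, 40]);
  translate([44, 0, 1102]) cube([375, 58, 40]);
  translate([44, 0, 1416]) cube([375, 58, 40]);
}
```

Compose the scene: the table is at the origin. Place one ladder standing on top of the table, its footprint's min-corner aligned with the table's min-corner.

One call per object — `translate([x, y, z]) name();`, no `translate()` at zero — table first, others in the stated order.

table();
translate([0, 0, 755]) ladder();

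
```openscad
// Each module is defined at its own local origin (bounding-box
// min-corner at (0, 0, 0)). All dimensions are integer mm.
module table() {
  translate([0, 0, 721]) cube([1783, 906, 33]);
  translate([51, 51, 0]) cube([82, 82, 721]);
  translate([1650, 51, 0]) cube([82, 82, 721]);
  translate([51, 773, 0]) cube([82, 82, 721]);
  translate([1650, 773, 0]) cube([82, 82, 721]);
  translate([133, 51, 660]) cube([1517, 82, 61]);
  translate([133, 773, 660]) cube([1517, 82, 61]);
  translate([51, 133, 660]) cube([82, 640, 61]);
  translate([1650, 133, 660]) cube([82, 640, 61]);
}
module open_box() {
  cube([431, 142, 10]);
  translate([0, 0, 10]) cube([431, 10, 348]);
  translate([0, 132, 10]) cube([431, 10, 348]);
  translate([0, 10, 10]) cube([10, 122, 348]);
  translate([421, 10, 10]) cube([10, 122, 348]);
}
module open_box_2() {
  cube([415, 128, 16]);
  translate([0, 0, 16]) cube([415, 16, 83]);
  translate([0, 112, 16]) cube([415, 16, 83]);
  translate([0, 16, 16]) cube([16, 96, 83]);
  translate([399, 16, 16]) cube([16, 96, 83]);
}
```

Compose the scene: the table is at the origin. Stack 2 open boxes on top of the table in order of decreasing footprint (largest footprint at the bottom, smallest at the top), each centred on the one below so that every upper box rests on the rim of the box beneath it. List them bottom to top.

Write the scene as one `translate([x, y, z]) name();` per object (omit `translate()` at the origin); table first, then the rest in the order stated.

table();
translate([676, 382, 754]) open_box();
translate([684, 389, 1112]) open_box_2();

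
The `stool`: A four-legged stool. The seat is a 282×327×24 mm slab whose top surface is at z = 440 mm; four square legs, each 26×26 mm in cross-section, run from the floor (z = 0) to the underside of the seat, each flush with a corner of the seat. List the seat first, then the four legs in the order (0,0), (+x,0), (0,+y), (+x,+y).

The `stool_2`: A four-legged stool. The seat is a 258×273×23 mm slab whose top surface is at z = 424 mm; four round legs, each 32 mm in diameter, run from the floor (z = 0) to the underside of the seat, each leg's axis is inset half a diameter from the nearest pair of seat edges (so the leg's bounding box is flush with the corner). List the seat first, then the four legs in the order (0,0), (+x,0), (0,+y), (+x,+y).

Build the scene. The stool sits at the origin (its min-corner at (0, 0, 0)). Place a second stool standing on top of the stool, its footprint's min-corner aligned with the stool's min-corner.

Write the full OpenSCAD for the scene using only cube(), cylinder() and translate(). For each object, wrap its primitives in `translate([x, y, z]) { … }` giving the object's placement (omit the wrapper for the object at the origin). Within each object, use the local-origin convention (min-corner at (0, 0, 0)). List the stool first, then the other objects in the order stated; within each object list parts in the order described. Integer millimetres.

translate([0, 0, 416]) cube([282, 327, 24]);
cube([26, 26, 416]);
translate([256, 0, 0]) cube([26, 26, 416]);
translate([0, 301, 0]) cube([26, 26, 416]);
translate([256, 301, 0]) cube([26, 26, 416]);
translate([0, 0, 440]) {
  translate([0, 0, 401]) cube([258, 273, 23]);
  translate([16, 16, 0]) cylinder(h = 401, r = 16);
  translate([242, 16, 0]) cylinder(h = 401, r = 16);
  translate([16, 257, 0]) cylinder(h = 401, r = 16);
  translate([242, 257, 0]) cylinder(h = 401, r = 16);
}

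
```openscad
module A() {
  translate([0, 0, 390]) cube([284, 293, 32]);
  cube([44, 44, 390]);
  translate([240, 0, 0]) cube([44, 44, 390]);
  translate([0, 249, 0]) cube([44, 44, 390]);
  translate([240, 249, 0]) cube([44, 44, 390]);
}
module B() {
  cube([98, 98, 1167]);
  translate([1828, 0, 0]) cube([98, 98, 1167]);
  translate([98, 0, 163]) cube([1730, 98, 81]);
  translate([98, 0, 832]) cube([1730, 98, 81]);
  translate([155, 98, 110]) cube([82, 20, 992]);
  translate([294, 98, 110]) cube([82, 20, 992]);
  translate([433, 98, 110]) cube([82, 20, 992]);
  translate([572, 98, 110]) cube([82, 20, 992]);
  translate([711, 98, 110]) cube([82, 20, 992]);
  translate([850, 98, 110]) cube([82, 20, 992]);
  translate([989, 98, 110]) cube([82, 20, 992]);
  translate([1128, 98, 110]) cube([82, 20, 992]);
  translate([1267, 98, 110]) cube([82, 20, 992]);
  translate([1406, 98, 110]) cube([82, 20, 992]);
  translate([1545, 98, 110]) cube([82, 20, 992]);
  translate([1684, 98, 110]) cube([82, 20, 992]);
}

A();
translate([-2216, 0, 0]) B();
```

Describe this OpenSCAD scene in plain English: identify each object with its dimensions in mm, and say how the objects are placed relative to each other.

A is a four-legged stool. The seat is a 284×293×32 mm slab whose top surface is at z = 422 mm; four square legs, each 44×44 mm in cross-section, run from the floor (z = 0) to the underside of the seat, each flush with a corner of the seat.

B is a fence section. Two 98×98 mm posts, 1167 mm tall, stand on the floor with a clear span of 1730 mm between their inner faces. Two horizontal rails of 98×81 mm section span the gap between the posts with their undersides at z = 163 mm and z = 832 mm, flush with the posts' −y face. 12 pickets, each 82 mm wide, 20 mm thick and 992 mm tall, are fixed to the +y face of the rails with their bottoms at z = 110 mm, evenly spaced across the span with equal gaps (rounded down to the nearest mm) at the −x end and between each pair — any rounding remainder accumulates at the +x end.

The fence section is on the floor beside the stool on its −x side.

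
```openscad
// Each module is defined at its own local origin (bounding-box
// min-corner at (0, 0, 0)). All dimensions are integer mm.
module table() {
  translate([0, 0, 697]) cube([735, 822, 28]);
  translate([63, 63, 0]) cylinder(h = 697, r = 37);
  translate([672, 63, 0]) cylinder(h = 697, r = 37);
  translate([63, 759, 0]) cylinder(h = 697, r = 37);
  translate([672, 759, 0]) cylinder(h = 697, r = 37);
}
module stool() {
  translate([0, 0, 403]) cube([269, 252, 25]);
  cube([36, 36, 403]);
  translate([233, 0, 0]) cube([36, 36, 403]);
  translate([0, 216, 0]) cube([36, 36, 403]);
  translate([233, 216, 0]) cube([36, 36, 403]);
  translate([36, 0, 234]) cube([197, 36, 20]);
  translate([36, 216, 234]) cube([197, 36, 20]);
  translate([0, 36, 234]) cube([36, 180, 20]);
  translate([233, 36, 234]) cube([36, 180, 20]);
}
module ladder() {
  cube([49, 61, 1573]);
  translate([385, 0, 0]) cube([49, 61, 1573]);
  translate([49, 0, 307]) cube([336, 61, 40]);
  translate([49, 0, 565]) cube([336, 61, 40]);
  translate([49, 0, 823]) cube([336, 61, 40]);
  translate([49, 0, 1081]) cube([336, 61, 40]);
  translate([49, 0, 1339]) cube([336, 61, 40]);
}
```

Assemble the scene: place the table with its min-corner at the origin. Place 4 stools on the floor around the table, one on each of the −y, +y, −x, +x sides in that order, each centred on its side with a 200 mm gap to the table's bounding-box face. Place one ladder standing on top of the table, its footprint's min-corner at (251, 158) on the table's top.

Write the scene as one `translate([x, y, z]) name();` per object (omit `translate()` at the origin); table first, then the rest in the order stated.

table();
translate([233, -452, 0]) stool();
translate([233, 1022, 0]) stool();
translate([-469, 285, 0]) stool();
translate([935, 285, 0]) stool();
translate([251, 158, 725]) ladder();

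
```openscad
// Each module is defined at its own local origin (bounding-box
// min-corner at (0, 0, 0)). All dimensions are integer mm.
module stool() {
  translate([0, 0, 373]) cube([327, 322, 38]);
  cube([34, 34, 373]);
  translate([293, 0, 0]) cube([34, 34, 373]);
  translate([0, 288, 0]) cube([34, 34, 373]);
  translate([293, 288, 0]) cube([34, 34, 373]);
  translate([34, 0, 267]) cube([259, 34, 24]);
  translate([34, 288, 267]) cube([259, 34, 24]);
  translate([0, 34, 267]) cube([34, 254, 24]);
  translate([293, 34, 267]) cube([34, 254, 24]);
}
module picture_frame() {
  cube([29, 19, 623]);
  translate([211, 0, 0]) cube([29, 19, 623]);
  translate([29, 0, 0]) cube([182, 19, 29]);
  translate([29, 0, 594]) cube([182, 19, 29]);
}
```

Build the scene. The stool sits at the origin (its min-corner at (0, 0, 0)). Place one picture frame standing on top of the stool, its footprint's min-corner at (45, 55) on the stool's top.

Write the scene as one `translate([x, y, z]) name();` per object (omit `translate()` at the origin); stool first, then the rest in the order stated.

stool();
translate([45, 55, 411]) picture_frame();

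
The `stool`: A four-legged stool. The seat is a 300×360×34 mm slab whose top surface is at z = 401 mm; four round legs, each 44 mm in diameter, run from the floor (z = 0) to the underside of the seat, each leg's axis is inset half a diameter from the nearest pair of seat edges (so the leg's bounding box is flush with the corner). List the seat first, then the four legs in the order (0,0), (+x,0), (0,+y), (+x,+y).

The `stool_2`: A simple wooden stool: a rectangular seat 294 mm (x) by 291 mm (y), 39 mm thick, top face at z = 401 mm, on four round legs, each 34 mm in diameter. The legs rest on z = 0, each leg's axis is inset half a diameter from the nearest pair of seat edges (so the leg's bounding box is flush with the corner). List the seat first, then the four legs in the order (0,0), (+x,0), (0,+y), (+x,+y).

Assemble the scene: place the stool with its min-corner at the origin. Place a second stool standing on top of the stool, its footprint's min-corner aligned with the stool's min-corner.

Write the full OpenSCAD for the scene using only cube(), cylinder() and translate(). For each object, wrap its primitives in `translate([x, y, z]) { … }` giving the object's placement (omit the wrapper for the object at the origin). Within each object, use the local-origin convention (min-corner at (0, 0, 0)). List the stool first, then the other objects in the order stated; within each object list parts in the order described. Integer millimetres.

translate([0, 0, 367]) cube([300, 360, 34]);
translate([22, 22, 0]) cylinder(h = 367, r = 22);
translate([278, 22, 0]) cylinder(h = 367, r = 22);
translate([22, 338, 0]) cylinder(h = 367, r = 22);
translate([278, 338, 0]) cylinder(h = 367, r = 22);
translate([0, 0, 401]) {
  translate([0, 0, 362]) cube([294, 291, 39]);
  translate([17, 17, 0]) cylinder(h = 362, r = 17);
  translate([277, 17, 0]) cylinder(h = 362, r = 17);
  translate([17, 274, 0]) cylinder(h = 362, r = 17);
  translate([277, 274, 0]) cylinder(h = 362, r = 17);
}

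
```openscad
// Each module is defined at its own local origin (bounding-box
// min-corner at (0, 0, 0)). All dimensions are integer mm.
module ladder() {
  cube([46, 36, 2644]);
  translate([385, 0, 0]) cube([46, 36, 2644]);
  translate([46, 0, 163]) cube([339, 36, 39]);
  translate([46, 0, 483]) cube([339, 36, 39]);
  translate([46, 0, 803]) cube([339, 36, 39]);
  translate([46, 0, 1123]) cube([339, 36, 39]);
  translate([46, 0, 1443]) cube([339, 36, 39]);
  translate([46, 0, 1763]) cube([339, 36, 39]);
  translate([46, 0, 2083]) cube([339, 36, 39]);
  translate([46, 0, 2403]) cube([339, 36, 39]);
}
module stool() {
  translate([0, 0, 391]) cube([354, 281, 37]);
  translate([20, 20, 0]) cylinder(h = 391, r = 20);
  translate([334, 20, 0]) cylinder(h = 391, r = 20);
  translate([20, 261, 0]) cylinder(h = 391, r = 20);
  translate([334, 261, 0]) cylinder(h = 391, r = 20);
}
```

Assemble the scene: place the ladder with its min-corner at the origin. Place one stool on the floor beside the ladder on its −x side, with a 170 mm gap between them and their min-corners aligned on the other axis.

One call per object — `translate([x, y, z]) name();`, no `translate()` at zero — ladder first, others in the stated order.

ladder();
translate([-524, 0, 0]) stool();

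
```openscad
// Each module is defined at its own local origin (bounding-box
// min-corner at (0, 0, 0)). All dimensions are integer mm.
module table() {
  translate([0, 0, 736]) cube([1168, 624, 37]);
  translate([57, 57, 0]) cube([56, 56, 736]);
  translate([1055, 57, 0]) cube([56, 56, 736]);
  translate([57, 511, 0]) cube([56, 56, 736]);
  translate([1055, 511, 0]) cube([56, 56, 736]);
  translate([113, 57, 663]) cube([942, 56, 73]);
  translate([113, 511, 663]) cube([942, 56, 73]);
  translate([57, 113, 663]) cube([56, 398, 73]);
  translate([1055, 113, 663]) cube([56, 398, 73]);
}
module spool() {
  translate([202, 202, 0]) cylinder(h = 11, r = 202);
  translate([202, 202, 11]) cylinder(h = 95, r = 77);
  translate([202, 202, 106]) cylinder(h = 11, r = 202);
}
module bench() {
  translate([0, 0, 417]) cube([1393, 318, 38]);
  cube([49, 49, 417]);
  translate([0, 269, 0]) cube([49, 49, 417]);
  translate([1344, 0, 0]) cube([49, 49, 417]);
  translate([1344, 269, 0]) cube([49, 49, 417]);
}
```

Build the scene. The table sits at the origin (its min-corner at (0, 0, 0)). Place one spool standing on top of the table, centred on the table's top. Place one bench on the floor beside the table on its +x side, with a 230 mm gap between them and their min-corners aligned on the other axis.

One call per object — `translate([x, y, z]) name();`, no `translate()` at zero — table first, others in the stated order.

table();
translate([382, 110, 773]) spool();
translate([1398, 0, 0]) bench();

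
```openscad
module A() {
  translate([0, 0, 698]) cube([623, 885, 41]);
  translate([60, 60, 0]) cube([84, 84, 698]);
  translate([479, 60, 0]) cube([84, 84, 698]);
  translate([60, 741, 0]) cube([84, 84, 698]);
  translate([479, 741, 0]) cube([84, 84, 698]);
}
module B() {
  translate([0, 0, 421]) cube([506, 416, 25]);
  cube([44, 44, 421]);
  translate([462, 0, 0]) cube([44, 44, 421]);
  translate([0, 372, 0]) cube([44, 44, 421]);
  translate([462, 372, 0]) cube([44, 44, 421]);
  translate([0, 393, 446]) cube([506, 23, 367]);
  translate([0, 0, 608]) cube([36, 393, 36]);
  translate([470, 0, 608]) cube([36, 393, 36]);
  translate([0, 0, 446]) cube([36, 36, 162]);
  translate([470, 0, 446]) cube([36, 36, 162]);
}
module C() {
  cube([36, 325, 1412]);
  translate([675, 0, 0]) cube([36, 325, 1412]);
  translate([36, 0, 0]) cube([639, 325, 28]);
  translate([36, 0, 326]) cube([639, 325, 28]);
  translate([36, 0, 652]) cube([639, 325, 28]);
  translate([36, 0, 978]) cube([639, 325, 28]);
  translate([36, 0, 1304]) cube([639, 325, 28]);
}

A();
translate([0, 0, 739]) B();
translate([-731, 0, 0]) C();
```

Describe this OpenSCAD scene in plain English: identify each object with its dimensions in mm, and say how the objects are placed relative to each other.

A is a table: top 623 mm (x) × 885 mm (y), 41 mm thick, upper face at z = 739 mm, on four 84×84 mm square legs, each inset 60 mm from the nearest pair of top edges, running from z = 0 to the bottom of the top.

B is a chair: 506×416 mm seat, 25 mm thick, top at z = 446 mm, on four 44 mm square corner legs flush with the seat edges. A 23 mm thick backrest slab spans the full seat width, extending 367 mm above the seat top, its back face flush with the seat's +y edge. Two armrests of 36×36 mm section run along each side from the seat's front edge to the front of the backrest, top faces 198 mm above the seat top and outer faces flush with the seat's x-edges; a 36×36 mm post under the front of each armrest stands on the seat at the front corner.

C is an open bookshelf. Two side panels, each 36 mm thick, 325 mm deep and 1412 mm tall, stand 711 mm apart (outside-to-outside). Between them sit 5 shelves, each 28 mm thick and 325 mm deep, spanning the full gap between the sides. The bottom shelf rests on the floor (its underside at z = 0) and the clear gap between one shelf's top and the next shelf's underside is 298 mm.

The chair is on top of the table. The bookshelf is on the floor beside the table on its −x side.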